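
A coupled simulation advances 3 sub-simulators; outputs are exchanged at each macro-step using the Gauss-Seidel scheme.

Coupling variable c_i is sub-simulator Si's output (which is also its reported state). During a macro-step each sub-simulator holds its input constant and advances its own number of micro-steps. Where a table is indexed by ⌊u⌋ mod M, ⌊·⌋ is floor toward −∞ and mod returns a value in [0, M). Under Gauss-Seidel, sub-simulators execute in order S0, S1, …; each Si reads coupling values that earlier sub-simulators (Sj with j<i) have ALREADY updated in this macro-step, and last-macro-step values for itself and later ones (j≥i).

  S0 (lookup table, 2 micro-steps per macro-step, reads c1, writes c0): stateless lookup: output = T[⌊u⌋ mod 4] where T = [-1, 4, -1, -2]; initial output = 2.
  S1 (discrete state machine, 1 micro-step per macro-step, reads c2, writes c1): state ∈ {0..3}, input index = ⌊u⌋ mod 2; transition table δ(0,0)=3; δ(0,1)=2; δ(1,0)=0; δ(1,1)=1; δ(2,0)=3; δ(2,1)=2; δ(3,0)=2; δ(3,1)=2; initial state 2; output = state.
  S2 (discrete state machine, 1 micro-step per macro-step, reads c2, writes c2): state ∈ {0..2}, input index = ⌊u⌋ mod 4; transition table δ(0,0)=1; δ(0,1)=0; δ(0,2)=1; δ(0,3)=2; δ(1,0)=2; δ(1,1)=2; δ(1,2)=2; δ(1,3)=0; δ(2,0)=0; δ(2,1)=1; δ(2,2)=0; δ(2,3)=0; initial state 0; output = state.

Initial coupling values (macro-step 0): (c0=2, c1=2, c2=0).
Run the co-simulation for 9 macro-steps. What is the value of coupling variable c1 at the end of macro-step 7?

c1 at macro-step 7 = 2

macro 1: S0 reads c1=2 → after 2×micro: -1; S1 reads c2=0 → after 1×micro: 3; S2 reads c2=0 → after 1×micro: 1 ⇒ (c0=-1, c1=3, c2=1)
macro 2: S0 reads c1=3 → after 2×micro: -2; S1 reads c2=1 → after 1×micro: 2; S2 reads c2=1 → after 1×micro: 2 ⇒ (c0=-2, c1=2, c2=2)
macro 3: S0 reads c1=2 → after 2×micro: -1; S1 reads c2=2 → after 1×micro: 3; S2 reads c2=2 → after 1×micro: 0 ⇒ (c0=-1, c1=3, c2=0)
macro 4: S0 reads c1=3 → after 2×micro: -2; S1 reads c2=0 → after 1×micro: 2; S2 reads c2=0 → after 1×micro: 1 ⇒ (c0=-2, c1=2, c2=1)
macro 5: S0 reads c1=2 → after 2×micro: -1; S1 reads c2=1 → after 1×micro: 2; S2 reads c2=1 → after 1×micro: 2 ⇒ (c0=-1, c1=2, c2=2)
macro 6: S0 reads c1=2 → after 2×micro: -1; S1 reads c2=2 → after 1×micro: 3; S2 reads c2=2 → after 1×micro: 0 ⇒ (c0=-1, c1=3, c2=0)
macro 7: S0 reads c1=3 → after 2×micro: -2; S1 reads c2=0 → after 1×micro: 2; S2 reads c2=0 → after 1×micro: 1 ⇒ (c0=-2, c1=2, c2=1)
macro 8: S0 reads c1=2 → after 2×micro: -1; S1 reads c2=1 → after 1×micro: 2; S2 reads c2=1 → after 1×micro: 2 ⇒ (c0=-1, c1=2, c2=2)
macro 9: S0 reads c1=2 → after 2×micro: -1; S1 reads c2=2 → after 1×micro: 3; S2 reads c2=2 → after 1×micro: 0 ⇒ (c0=-1, c1=3, c2=0)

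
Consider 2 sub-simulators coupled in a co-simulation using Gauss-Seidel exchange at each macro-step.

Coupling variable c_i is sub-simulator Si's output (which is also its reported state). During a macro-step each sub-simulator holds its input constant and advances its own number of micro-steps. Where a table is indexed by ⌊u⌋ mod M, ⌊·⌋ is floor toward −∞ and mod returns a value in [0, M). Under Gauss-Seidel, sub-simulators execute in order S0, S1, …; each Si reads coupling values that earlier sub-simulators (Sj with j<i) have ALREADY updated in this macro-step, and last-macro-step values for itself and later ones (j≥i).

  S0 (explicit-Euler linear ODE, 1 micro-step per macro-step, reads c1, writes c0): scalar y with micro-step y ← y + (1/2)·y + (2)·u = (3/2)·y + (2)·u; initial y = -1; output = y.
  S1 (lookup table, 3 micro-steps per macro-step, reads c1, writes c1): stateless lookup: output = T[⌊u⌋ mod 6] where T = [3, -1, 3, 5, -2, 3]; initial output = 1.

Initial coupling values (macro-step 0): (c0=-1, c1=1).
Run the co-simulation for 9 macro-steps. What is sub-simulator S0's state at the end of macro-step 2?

macro 1: S0 reads c1=1 → after 1×micro: 1/2; S1 reads c1=1 → after 3×micro: -1 ⇒ (c0=1/2, c1=-1)
macro 2: S0 reads c1=-1 → after 1×micro: -5/4; S1 reads c1=-1 → after 3×micro: 3 ⇒ (c0=-5/4, c1=3)
macro 3: S0 reads c1=3 → after 1×micro: 33/8; S1 reads c1=3 → after 3×micro: 5 ⇒ (c0=33/8, c1=5)
macro 4: S0 reads c1=5 → after 1×micro: 259/16; S1 reads c1=5 → after 3×micro: 3 ⇒ (c0=259/16, c1=3)
macro 5: S0 reads c1=3 → after 1×micro: 969/32; S1 reads c1=3 → after 3×micro: 5 ⇒ (c0=969/32, c1=5)
macro 6: S0 reads c1=5 → after 1×micro: 3547/64; S1 reads c1=5 → after 3×micro: 3 ⇒ (c0=3547/64, c1=3)
macro 7: S0 reads c1=3 → after 1×micro: 11409/128; S1 reads c1=3 → after 3×micro: 5 ⇒ (c0=11409/128, c1=5)
macro 8: S0 reads c1=5 → after 1×micro: 36787/256; S1 reads c1=5 → after 3×micro: 3 ⇒ (c0=36787/256, c1=3)
macro 9: S0 reads c1=3 → after 1×micro: 113433/512; S1 reads c1=3 → after 3×micro: 5 ⇒ (c0=113433/512, c1=5)

S0 state at macro-step 2 = -5/4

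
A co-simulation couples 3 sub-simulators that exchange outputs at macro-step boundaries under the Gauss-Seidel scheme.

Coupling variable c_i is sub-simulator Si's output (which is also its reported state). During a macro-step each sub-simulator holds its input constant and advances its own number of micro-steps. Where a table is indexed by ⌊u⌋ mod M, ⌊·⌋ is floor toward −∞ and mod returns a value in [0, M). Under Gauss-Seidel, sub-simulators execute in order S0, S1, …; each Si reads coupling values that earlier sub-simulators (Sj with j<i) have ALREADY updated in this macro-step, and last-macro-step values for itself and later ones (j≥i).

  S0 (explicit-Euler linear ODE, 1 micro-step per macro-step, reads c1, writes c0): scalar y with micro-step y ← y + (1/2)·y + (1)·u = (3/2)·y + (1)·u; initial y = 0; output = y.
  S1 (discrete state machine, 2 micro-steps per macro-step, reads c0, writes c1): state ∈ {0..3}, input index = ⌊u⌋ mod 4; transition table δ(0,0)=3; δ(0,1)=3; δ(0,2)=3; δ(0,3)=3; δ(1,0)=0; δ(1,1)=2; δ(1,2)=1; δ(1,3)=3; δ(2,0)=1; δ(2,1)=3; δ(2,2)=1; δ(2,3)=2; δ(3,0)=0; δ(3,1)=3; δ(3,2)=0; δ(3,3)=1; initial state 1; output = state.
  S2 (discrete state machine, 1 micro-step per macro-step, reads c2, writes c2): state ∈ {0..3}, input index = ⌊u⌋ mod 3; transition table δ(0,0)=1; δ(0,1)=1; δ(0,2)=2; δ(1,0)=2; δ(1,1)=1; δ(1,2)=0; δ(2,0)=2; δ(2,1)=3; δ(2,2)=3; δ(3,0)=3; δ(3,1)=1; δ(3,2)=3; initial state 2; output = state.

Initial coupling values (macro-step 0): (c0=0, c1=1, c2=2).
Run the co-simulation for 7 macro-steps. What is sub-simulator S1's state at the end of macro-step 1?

S1 state at macro-step 1 = 3

macro 1: S0 reads c1=1 → after 1×micro: 1; S1 reads c0=1 → after 2×micro: 3; S2 reads c2=2 → after 1×micro: 3 ⇒ (c0=1, c1=3, c2=3)
macro 2: S0 reads c1=3 → after 1×micro: 9/2; S1 reads c0=9/2 → after 2×micro: 3; S2 reads c2=3 → after 1×micro: 3 ⇒ (c0=9/2, c1=3, c2=3)
macro 3: S0 reads c1=3 → after 1×micro: 39/4; S1 reads c0=39/4 → after 2×micro: 3; S2 reads c2=3 → after 1×micro: 3 ⇒ (c0=39/4, c1=3, c2=3)
macro 4: S0 reads c1=3 → after 1×micro: 141/8; S1 reads c0=141/8 → after 2×micro: 3; S2 reads c2=3 → after 1×micro: 3 ⇒ (c0=141/8, c1=3, c2=3)
macro 5: S0 reads c1=3 → after 1×micro: 471/16; S1 reads c0=471/16 → after 2×micro: 3; S2 reads c2=3 → after 1×micro: 3 ⇒ (c0=471/16, c1=3, c2=3)
macro 6: S0 reads c1=3 → after 1×micro: 1509/32; S1 reads c0=1509/32 → after 2×micro: 3; S2 reads c2=3 → after 1×micro: 3 ⇒ (c0=1509/32, c1=3, c2=3)
macro 7: S0 reads c1=3 → after 1×micro: 4719/64; S1 reads c0=4719/64 → after 2×micro: 3; S2 reads c2=3 → after 1×micro: 3 ⇒ (c0=4719/64, c1=3, c2=3)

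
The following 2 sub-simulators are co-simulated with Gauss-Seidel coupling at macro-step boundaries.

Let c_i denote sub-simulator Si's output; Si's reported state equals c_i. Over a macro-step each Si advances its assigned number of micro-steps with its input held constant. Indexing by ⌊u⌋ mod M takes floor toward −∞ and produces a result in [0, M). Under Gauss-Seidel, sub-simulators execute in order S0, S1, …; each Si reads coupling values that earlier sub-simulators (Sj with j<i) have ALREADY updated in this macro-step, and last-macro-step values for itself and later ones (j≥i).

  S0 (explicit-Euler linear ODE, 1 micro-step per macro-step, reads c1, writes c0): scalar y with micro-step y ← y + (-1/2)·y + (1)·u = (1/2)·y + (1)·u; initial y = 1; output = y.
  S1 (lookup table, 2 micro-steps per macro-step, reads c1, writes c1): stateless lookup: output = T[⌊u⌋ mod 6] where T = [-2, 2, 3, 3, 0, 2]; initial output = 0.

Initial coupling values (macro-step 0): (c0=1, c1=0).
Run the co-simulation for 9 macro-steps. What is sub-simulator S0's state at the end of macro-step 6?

S0 state at macro-step 6 = -167/64

macro 1: S0 reads c1=0 → after 1×micro: 1/2; S1 reads c1=0 → after 2×micro: -2 ⇒ (c0=1/2, c1=-2)
macro 2: S0 reads c1=-2 → after 1×micro: -7/4; S1 reads c1=-2 → after 2×micro: 0 ⇒ (c0=-7/4, c1=0)
macro 3: S0 reads c1=0 → after 1×micro: -7/8; S1 reads c1=0 → after 2×micro: -2 ⇒ (c0=-7/8, c1=-2)
macro 4: S0 reads c1=-2 → after 1×micro: -39/16; S1 reads c1=-2 → after 2×micro: 0 ⇒ (c0=-39/16, c1=0)
macro 5: S0 reads c1=0 → after 1×micro: -39/32; S1 reads c1=0 → after 2×micro: -2 ⇒ (c0=-39/32, c1=-2)
macro 6: S0 reads c1=-2 → after 1×micro: -167/64; S1 reads c1=-2 → after 2×micro: 0 ⇒ (c0=-167/64, c1=0)
macro 7: S0 reads c1=0 → after 1×micro: -167/128; S1 reads c1=0 → after 2×micro: -2 ⇒ (c0=-167/128, c1=-2)
macro 8: S0 reads c1=-2 → after 1×micro: -679/256; S1 reads c1=-2 → after 2×micro: 0 ⇒ (c0=-679/256, c1=0)
macro 9: S0 reads c1=0 → after 1×micro: -679/512; S1 reads c1=0 → after 2×micro: -2 ⇒ (c0=-679/512, c1=-2)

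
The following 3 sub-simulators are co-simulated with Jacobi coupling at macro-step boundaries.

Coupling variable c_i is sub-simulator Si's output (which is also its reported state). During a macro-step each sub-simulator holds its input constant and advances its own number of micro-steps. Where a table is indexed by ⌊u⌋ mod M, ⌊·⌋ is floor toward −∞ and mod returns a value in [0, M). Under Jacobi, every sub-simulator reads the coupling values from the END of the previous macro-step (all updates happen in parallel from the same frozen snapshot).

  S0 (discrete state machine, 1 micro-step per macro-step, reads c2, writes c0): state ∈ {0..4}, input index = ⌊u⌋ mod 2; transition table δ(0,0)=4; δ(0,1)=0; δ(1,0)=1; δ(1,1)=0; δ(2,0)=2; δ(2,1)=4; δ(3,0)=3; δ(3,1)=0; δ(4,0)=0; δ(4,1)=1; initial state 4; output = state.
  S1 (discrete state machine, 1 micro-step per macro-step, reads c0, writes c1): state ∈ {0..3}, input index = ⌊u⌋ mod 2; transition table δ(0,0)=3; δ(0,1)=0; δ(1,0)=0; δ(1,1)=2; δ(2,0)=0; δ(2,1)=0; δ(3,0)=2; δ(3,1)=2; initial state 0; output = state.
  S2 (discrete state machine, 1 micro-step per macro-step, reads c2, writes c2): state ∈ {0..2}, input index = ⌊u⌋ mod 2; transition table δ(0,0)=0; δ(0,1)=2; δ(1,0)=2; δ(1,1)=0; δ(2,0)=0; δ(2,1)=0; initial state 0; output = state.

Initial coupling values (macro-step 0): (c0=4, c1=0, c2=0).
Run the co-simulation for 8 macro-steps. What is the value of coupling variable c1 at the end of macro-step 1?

macro 1: S0 reads c2=0 → after 1×micro: 0; S1 reads c0=4 → after 1×micro: 3; S2 reads c2=0 → after 1×micro: 0 ⇒ (c0=0, c1=3, c2=0)
macro 2: S0 reads c2=0 → after 1×micro: 4; S1 reads c0=0 → after 1×micro: 2; S2 reads c2=0 → after 1×micro: 0 ⇒ (c0=4, c1=2, c2=0)
macro 3: S0 reads c2=0 → after 1×micro: 0; S1 reads c0=4 → after 1×micro: 0; S2 reads c2=0 → after 1×micro: 0 ⇒ (c0=0, c1=0, c2=0)
macro 4: S0 reads c2=0 → after 1×micro: 4; S1 reads c0=0 → after 1×micro: 3; S2 reads c2=0 → after 1×micro: 0 ⇒ (c0=4, c1=3, c2=0)
macro 5: S0 reads c2=0 → after 1×micro: 0; S1 reads c0=4 → after 1×micro: 2; S2 reads c2=0 → after 1×micro: 0 ⇒ (c0=0, c1=2, c2=0)
macro 6: S0 reads c2=0 → after 1×micro: 4; S1 reads c0=0 → after 1×micro: 0; S2 reads c2=0 → after 1×micro: 0 ⇒ (c0=4, c1=0, c2=0)
macro 7: S0 reads c2=0 → after 1×micro: 0; S1 reads c0=4 → after 1×micro: 3; S2 reads c2=0 → after 1×micro: 0 ⇒ (c0=0, c1=3, c2=0)
macro 8: S0 reads c2=0 → after 1×micro: 4; S1 reads c0=0 → after 1×micro: 2; S2 reads c2=0 → after 1×micro: 0 ⇒ (c0=4, c1=2, c2=0)

c1 at macro-step 1 = 3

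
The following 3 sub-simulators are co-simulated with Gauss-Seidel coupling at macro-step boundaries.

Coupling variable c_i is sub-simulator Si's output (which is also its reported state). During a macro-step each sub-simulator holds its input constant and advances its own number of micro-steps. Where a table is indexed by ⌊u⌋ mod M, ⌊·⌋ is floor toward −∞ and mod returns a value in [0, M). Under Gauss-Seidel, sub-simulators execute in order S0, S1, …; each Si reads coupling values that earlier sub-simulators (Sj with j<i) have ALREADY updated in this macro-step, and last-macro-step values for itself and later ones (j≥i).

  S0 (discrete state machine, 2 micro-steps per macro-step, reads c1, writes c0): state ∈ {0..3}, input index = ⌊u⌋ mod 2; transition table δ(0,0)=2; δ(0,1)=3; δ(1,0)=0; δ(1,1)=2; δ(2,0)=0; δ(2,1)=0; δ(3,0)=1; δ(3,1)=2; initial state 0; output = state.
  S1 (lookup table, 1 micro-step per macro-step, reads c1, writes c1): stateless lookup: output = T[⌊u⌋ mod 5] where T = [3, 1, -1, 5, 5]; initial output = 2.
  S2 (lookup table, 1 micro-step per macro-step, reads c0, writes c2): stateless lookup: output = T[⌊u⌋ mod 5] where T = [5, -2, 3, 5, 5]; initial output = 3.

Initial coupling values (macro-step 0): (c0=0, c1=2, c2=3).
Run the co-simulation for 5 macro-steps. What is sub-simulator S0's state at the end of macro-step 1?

macro 1: S0 reads c1=2 → after 2×micro: 0; S1 reads c1=2 → after 1×micro: -1; S2 reads c0=0 → after 1×micro: 5 ⇒ (c0=0, c1=-1, c2=5)
macro 2: S0 reads c1=-1 → after 2×micro: 2; S1 reads c1=-1 → after 1×micro: 5; S2 reads c0=2 → after 1×micro: 3 ⇒ (c0=2, c1=5, c2=3)
macro 3: S0 reads c1=5 → after 2×micro: 3; S1 reads c1=5 → after 1×micro: 3; S2 reads c0=3 → after 1×micro: 5 ⇒ (c0=3, c1=3, c2=5)
macro 4: S0 reads c1=3 → after 2×micro: 0; S1 reads c1=3 → after 1×micro: 5; S2 reads c0=0 → after 1×micro: 5 ⇒ (c0=0, c1=5, c2=5)
macro 5: S0 reads c1=5 → after 2×micro: 2; S1 reads c1=5 → after 1×micro: 3; S2 reads c0=2 → after 1×micro: 3 ⇒ (c0=2, c1=3, c2=3)

S0 state at macro-step 1 = 0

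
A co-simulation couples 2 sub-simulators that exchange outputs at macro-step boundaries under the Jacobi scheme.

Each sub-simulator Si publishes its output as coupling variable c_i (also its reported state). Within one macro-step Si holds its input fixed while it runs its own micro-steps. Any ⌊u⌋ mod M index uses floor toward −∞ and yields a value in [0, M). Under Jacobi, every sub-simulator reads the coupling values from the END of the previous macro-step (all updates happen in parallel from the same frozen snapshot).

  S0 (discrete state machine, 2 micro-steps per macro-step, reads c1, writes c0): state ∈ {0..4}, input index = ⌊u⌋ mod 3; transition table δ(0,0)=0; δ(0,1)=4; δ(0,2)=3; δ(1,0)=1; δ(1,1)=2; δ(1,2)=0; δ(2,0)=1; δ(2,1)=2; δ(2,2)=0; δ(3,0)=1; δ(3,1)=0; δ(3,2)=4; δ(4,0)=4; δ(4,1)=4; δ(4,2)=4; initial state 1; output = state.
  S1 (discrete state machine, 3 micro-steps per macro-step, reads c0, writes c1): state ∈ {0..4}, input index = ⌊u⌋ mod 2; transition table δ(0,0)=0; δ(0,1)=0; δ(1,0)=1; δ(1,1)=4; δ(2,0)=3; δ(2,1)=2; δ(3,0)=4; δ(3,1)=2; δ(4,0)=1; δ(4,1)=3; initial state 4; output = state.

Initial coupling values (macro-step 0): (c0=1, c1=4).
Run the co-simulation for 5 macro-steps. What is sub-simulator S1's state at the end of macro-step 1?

macro 1: S0 reads c1=4 → after 2×micro: 2; S1 reads c0=1 → after 3×micro: 2 ⇒ (c0=2, c1=2)
macro 2: S0 reads c1=2 → after 2×micro: 3; S1 reads c0=2 → after 3×micro: 1 ⇒ (c0=3, c1=1)
macro 3: S0 reads c1=1 → after 2×micro: 4; S1 reads c0=3 → after 3×micro: 2 ⇒ (c0=4, c1=2)
macro 4: S0 reads c1=2 → after 2×micro: 4; S1 reads c0=4 → after 3×micro: 1 ⇒ (c0=4, c1=1)
macro 5: S0 reads c1=1 → after 2×micro: 4; S1 reads c0=4 → after 3×micro: 1 ⇒ (c0=4, c1=1)

S1 state at macro-step 1 = 2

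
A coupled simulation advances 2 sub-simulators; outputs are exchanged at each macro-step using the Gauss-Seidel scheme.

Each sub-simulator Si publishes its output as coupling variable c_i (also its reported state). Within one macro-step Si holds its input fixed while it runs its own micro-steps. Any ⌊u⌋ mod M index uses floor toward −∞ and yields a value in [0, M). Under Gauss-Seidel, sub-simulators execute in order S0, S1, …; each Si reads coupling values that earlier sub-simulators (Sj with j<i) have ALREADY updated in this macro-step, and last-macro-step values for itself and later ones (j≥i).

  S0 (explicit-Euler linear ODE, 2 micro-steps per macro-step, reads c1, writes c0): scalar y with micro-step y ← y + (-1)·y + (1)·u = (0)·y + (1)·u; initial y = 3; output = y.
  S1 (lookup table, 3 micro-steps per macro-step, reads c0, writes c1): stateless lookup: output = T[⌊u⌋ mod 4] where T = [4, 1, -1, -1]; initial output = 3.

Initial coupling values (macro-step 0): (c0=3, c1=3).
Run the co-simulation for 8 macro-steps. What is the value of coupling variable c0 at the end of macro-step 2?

c0 at macro-step 2 = -1

macro 1: S0 reads c1=3 → after 2×micro: 3; S1 reads c0=3 → after 3×micro: -1 ⇒ (c0=3, c1=-1)
macro 2: S0 reads c1=-1 → after 2×micro: -1; S1 reads c0=-1 → after 3×micro: -1 ⇒ (c0=-1, c1=-1)
macro 3: S0 reads c1=-1 → after 2×micro: -1; S1 reads c0=-1 → after 3×micro: -1 ⇒ (c0=-1, c1=-1)
macro 4: S0 reads c1=-1 → after 2×micro: -1; S1 reads c0=-1 → after 3×micro: -1 ⇒ (c0=-1, c1=-1)
macro 5: S0 reads c1=-1 → after 2×micro: -1; S1 reads c0=-1 → after 3×micro: -1 ⇒ (c0=-1, c1=-1)
macro 6: S0 reads c1=-1 → after 2×micro: -1; S1 reads c0=-1 → after 3×micro: -1 ⇒ (c0=-1, c1=-1)
macro 7: S0 reads c1=-1 → after 2×micro: -1; S1 reads c0=-1 → after 3×micro: -1 ⇒ (c0=-1, c1=-1)
macro 8: S0 reads c1=-1 → after 2×micro: -1; S1 reads c0=-1 → after 3×micro: -1 ⇒ (c0=-1, c1=-1)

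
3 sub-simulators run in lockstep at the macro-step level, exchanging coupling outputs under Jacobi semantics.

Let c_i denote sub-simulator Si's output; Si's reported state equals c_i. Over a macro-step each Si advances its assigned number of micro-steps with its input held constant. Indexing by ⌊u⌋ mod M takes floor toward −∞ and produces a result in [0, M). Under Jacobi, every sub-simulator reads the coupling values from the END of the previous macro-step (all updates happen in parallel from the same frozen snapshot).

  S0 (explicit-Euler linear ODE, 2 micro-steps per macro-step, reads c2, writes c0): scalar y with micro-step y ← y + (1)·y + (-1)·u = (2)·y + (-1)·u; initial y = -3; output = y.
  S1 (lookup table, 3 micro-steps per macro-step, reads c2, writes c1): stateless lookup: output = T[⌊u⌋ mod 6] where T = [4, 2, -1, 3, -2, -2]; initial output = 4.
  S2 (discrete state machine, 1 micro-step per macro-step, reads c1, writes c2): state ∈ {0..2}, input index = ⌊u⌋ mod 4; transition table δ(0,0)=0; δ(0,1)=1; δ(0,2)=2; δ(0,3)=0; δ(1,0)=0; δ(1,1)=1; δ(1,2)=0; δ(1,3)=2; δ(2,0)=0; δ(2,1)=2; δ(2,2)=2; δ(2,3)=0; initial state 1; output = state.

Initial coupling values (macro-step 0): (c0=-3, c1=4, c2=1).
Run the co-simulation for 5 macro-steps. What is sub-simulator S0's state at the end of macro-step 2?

macro 1: S0 reads c2=1 → after 2×micro: -15; S1 reads c2=1 → after 3×micro: 2; S2 reads c1=4 → after 1×micro: 0 ⇒ (c0=-15, c1=2, c2=0)
macro 2: S0 reads c2=0 → after 2×micro: -60; S1 reads c2=0 → after 3×micro: 4; S2 reads c1=2 → after 1×micro: 2 ⇒ (c0=-60, c1=4, c2=2)
macro 3: S0 reads c2=2 → after 2×micro: -246; S1 reads c2=2 → after 3×micro: -1; S2 reads c1=4 → after 1×micro: 0 ⇒ (c0=-246, c1=-1, c2=0)
macro 4: S0 reads c2=0 → after 2×micro: -984; S1 reads c2=0 → after 3×micro: 4; S2 reads c1=-1 → after 1×micro: 0 ⇒ (c0=-984, c1=4, c2=0)
macro 5: S0 reads c2=0 → after 2×micro: -3936; S1 reads c2=0 → after 3×micro: 4; S2 reads c1=4 → after 1×micro: 0 ⇒ (c0=-3936, c1=4, c2=0)

S0 state at macro-step 2 = -60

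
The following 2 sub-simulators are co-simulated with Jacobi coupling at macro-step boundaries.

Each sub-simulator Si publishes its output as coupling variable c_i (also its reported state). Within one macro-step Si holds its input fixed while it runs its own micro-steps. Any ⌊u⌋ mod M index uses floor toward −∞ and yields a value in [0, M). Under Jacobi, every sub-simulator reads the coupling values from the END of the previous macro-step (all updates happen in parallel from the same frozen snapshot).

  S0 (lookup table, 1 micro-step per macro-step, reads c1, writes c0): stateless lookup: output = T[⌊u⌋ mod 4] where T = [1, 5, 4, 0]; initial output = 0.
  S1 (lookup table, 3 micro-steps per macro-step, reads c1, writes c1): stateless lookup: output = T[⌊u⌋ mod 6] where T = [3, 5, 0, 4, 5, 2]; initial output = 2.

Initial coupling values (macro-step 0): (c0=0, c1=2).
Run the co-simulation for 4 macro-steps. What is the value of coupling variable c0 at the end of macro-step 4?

macro 1: S0 reads c1=2 → after 1×micro: 4; S1 reads c1=2 → after 3×micro: 0 ⇒ (c0=4, c1=0)
macro 2: S0 reads c1=0 → after 1×micro: 1; S1 reads c1=0 → after 3×micro: 3 ⇒ (c0=1, c1=3)
macro 3: S0 reads c1=3 → after 1×micro: 0; S1 reads c1=3 → after 3×micro: 4 ⇒ (c0=0, c1=4)
macro 4: S0 reads c1=4 → after 1×micro: 1; S1 reads c1=4 → after 3×micro: 5 ⇒ (c0=1, c1=5)

c0 at macro-step 4 = 1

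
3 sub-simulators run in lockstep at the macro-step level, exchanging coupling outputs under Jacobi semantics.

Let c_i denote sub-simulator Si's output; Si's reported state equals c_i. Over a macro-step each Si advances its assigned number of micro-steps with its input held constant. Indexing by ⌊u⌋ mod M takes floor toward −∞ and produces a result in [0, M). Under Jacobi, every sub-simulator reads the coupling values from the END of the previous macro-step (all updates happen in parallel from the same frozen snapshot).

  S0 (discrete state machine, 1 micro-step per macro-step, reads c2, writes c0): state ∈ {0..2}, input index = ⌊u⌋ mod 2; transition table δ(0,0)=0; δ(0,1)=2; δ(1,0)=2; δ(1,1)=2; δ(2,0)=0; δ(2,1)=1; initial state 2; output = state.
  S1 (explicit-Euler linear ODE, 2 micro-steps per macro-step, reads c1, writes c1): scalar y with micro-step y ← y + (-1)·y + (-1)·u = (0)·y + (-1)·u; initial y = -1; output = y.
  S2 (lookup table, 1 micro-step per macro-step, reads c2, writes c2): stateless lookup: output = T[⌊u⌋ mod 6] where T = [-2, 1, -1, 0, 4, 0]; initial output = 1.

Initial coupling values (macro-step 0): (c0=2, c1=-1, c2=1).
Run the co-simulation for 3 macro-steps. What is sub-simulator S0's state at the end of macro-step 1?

S0 state at macro-step 1 = 1

macro 1: S0 reads c2=1 → after 1×micro: 1; S1 reads c1=-1 → after 2×micro: 1; S2 reads c2=1 → after 1×micro: 1 ⇒ (c0=1, c1=1, c2=1)
macro 2: S0 reads c2=1 → after 1×micro: 2; S1 reads c1=1 → after 2×micro: -1; S2 reads c2=1 → after 1×micro: 1 ⇒ (c0=2, c1=-1, c2=1)
macro 3: S0 reads c2=1 → after 1×micro: 1; S1 reads c1=-1 → after 2×micro: 1; S2 reads c2=1 → after 1×micro: 1 ⇒ (c0=1, c1=1, c2=1)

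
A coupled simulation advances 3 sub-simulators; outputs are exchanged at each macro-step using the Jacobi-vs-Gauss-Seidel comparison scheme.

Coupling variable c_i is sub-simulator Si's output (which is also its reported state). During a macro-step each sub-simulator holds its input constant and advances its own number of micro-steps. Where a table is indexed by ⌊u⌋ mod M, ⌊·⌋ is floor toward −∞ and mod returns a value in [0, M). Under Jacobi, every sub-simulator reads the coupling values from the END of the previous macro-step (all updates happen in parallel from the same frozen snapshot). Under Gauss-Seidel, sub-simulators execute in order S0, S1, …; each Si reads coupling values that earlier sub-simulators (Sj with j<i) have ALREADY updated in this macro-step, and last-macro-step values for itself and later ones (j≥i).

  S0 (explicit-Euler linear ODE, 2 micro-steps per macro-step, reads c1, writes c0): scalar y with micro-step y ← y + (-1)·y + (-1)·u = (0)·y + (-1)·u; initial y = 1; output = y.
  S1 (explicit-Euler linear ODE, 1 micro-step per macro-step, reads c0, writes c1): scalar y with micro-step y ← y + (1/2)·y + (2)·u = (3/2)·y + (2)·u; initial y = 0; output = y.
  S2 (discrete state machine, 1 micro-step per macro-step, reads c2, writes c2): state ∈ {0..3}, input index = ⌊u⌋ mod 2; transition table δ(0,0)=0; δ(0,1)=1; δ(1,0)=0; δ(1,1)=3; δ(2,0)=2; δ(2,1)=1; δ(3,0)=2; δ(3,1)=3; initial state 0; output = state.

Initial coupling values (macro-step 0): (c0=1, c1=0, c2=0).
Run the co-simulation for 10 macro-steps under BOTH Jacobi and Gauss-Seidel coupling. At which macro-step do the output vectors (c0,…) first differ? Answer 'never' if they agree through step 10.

first divergence at macro-step: 1

[Jacobi] macro 1: S0 reads c1=0 → after 2×micro: 0; S1 reads c0=1 → after 1×micro: 2; S2 reads c2=0 → after 1×micro: 0 ⇒ (c0=0, c1=2, c2=0)
[Jacobi] macro 2: S0 reads c1=2 → after 2×micro: -2; S1 reads c0=0 → after 1×micro: 3; S2 reads c2=0 → after 1×micro: 0 ⇒ (c0=-2, c1=3, c2=0)
[Jacobi] macro 3: S0 reads c1=3 → after 2×micro: -3; S1 reads c0=-2 → after 1×micro: 1/2; S2 reads c2=0 → after 1×micro: 0 ⇒ (c0=-3, c1=1/2, c2=0)
[Jacobi] macro 4: S0 reads c1=1/2 → after 2×micro: -1/2; S1 reads c0=-3 → after 1×micro: -21/4; S2 reads c2=0 → after 1×micro: 0 ⇒ (c0=-1/2, c1=-21/4, c2=0)
[Jacobi] macro 5: S0 reads c1=-21/4 → after 2×micro: 21/4; S1 reads c0=-1/2 → after 1×micro: -71/8; S2 reads c2=0 → after 1×micro: 0 ⇒ (c0=21/4, c1=-71/8, c2=0)
[Jacobi] macro 6: S0 reads c1=-71/8 → after 2×micro: 71/8; S1 reads c0=21/4 → after 1×micro: -45/16; S2 reads c2=0 → after 1×micro: 0 ⇒ (c0=71/8, c1=-45/16, c2=0)
[Jacobi] macro 7: S0 reads c1=-45/16 → after 2×micro: 45/16; S1 reads c0=71/8 → after 1×micro: 433/32; S2 reads c2=0 → after 1×micro: 0 ⇒ (c0=45/16, c1=433/32, c2=0)
[Jacobi] macro 8: S0 reads c1=433/32 → after 2×micro: -433/32; S1 reads c0=45/16 → after 1×micro: 1659/64; S2 reads c2=0 → after 1×micro: 0 ⇒ (c0=-433/32, c1=1659/64, c2=0)
[Jacobi] macro 9: S0 reads c1=1659/64 → after 2×micro: -1659/64; S1 reads c0=-433/32 → after 1×micro: 1513/128; S2 reads c2=0 → after 1×micro: 0 ⇒ (c0=-1659/64, c1=1513/128, c2=0)
[Jacobi] macro 10: S0 reads c1=1513/128 → after 2×micro: -1513/128; S1 reads c0=-1659/64 → after 1×micro: -8733/256; S2 reads c2=0 → after 1×micro: 0 ⇒ (c0=-1513/128, c1=-8733/256, c2=0)
[Gauss-Seidel] macro 1: S0 reads c1=0 → after 2×micro: 0; S1 reads c0=0 → after 1×micro: 0; S2 reads c2=0 → after 1×micro: 0 ⇒ (c0=0, c1=0, c2=0)
[Gauss-Seidel] macro 2: S0 reads c1=0 → after 2×micro: 0; S1 reads c0=0 → after 1×micro: 0; S2 reads c2=0 → after 1×micro: 0 ⇒ (c0=0, c1=0, c2=0)
[Gauss-Seidel] macro 3: S0 reads c1=0 → after 2×micro: 0; S1 reads c0=0 → after 1×micro: 0; S2 reads c2=0 → after 1×micro: 0 ⇒ (c0=0, c1=0, c2=0)
[Gauss-Seidel] macro 4: S0 reads c1=0 → after 2×micro: 0; S1 reads c0=0 → after 1×micro: 0; S2 reads c2=0 → after 1×micro: 0 ⇒ (c0=0, c1=0, c2=0)
[Gauss-Seidel] macro 5: S0 reads c1=0 → after 2×micro: 0; S1 reads c0=0 → after 1×micro: 0; S2 reads c2=0 → after 1×micro: 0 ⇒ (c0=0, c1=0, c2=0)
[Gauss-Seidel] macro 6: S0 reads c1=0 → after 2×micro: 0; S1 reads c0=0 → after 1×micro: 0; S2 reads c2=0 → after 1×micro: 0 ⇒ (c0=0, c1=0, c2=0)
[Gauss-Seidel] macro 7: S0 reads c1=0 → after 2×micro: 0; S1 reads c0=0 → after 1×micro: 0; S2 reads c2=0 → after 1×micro: 0 ⇒ (c0=0, c1=0, c2=0)
[Gauss-Seidel] macro 8: S0 reads c1=0 → after 2×micro: 0; S1 reads c0=0 → after 1×micro: 0; S2 reads c2=0 → after 1×micro: 0 ⇒ (c0=0, c1=0, c2=0)
[Gauss-Seidel] macro 9: S0 reads c1=0 → after 2×micro: 0; S1 reads c0=0 → after 1×micro: 0; S2 reads c2=0 → after 1×micro: 0 ⇒ (c0=0, c1=0, c2=0)
[Gauss-Seidel] macro 10: S0 reads c1=0 → after 2×micro: 0; S1 reads c0=0 → after 1×micro: 0; S2 reads c2=0 → after 1×micro: 0 ⇒ (c0=0, c1=0, c2=0)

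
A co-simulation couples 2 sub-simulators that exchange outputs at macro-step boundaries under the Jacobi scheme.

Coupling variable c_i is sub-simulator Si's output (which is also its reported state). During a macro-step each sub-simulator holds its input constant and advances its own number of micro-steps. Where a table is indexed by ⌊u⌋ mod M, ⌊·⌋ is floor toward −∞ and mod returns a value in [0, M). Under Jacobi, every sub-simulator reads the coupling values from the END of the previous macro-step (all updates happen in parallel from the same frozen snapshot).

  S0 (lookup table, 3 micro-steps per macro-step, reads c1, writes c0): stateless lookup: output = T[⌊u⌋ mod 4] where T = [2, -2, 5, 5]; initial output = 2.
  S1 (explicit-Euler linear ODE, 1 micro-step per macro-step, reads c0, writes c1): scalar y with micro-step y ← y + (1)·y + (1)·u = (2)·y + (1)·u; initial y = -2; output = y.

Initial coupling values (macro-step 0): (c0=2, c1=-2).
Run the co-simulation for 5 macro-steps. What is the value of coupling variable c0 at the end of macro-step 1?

c0 at macro-step 1 = 5

macro 1: S0 reads c1=-2 → after 3×micro: 5; S1 reads c0=2 → after 1×micro: -2 ⇒ (c0=5, c1=-2)
macro 2: S0 reads c1=-2 → after 3×micro: 5; S1 reads c0=5 → after 1×micro: 1 ⇒ (c0=5, c1=1)
macro 3: S0 reads c1=1 → after 3×micro: -2; S1 reads c0=5 → after 1×micro: 7 ⇒ (c0=-2, c1=7)
macro 4: S0 reads c1=7 → after 3×micro: 5; S1 reads c0=-2 → after 1×micro: 12 ⇒ (c0=5, c1=12)
macro 5: S0 reads c1=12 → after 3×micro: 2; S1 reads c0=5 → after 1×micro: 29 ⇒ (c0=2, c1=29)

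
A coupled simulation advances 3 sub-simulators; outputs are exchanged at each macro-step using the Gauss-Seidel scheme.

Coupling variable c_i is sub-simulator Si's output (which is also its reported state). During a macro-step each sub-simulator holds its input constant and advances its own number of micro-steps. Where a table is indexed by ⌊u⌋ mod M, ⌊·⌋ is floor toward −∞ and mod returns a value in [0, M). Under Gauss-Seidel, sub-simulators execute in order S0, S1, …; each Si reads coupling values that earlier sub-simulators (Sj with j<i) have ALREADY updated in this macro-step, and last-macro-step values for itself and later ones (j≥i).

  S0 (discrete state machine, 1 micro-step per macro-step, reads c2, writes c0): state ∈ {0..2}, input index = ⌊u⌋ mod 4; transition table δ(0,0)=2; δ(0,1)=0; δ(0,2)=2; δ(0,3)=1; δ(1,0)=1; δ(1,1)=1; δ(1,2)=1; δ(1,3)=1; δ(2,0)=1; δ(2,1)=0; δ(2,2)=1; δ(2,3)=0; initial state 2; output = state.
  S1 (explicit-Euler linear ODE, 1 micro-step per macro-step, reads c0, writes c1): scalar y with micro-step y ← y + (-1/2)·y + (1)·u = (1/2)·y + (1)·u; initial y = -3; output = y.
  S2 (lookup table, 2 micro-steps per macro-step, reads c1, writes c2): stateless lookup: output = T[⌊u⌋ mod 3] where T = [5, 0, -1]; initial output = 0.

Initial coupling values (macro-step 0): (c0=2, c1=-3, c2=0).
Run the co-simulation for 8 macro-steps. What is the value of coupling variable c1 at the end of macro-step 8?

macro 1: S0 reads c2=0 → after 1×micro: 1; S1 reads c0=1 → after 1×micro: -1/2; S2 reads c1=-1/2 → after 2×micro: -1 ⇒ (c0=1, c1=-1/2, c2=-1)
macro 2: S0 reads c2=-1 → after 1×micro: 1; S1 reads c0=1 → after 1×micro: 3/4; S2 reads c1=3/4 → after 2×micro: 5 ⇒ (c0=1, c1=3/4, c2=5)
macro 3: S0 reads c2=5 → after 1×micro: 1; S1 reads c0=1 → after 1×micro: 11/8; S2 reads c1=11/8 → after 2×micro: 0 ⇒ (c0=1, c1=11/8, c2=0)
macro 4: S0 reads c2=0 → after 1×micro: 1; S1 reads c0=1 → after 1×micro: 27/16; S2 reads c1=27/16 → after 2×micro: 0 ⇒ (c0=1, c1=27/16, c2=0)
macro 5: S0 reads c2=0 → after 1×micro: 1; S1 reads c0=1 → after 1×micro: 59/32; S2 reads c1=59/32 → after 2×micro: 0 ⇒ (c0=1, c1=59/32, c2=0)
macro 6: S0 reads c2=0 → after 1×micro: 1; S1 reads c0=1 → after 1×micro: 123/64; S2 reads c1=123/64 → after 2×micro: 0 ⇒ (c0=1, c1=123/64, c2=0)
macro 7: S0 reads c2=0 → after 1×micro: 1; S1 reads c0=1 → after 1×micro: 251/128; S2 reads c1=251/128 → after 2×micro: 0 ⇒ (c0=1, c1=251/128, c2=0)
macro 8: S0 reads c2=0 → after 1×micro: 1; S1 reads c0=1 → after 1×micro: 507/256; S2 reads c1=507/256 → after 2×micro: 0 ⇒ (c0=1, c1=507/256, c2=0)

c1 at macro-step 8 = 507/256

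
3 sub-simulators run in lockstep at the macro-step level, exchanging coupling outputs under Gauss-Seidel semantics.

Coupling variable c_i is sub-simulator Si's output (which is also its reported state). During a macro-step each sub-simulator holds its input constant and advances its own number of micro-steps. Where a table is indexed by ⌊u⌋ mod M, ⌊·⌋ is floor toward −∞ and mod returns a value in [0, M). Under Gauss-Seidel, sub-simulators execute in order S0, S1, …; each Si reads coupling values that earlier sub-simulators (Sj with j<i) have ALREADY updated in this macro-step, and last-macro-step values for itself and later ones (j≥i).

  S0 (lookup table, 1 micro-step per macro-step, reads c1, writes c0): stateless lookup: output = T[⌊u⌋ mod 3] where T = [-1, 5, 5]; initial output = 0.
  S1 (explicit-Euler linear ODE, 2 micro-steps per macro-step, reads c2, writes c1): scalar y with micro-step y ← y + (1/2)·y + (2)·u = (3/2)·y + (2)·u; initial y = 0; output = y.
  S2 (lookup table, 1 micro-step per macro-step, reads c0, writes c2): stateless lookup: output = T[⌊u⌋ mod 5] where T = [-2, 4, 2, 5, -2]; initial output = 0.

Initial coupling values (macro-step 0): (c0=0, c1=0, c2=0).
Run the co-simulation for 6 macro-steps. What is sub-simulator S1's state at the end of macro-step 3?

S1 state at macro-step 3 = -65/2

macro 1: S0 reads c1=0 → after 1×micro: -1; S1 reads c2=0 → after 2×micro: 0; S2 reads c0=-1 → after 1×micro: -2 ⇒ (c0=-1, c1=0, c2=-2)
macro 2: S0 reads c1=0 → after 1×micro: -1; S1 reads c2=-2 → after 2×micro: -10; S2 reads c0=-1 → after 1×micro: -2 ⇒ (c0=-1, c1=-10, c2=-2)
macro 3: S0 reads c1=-10 → after 1×micro: 5; S1 reads c2=-2 → after 2×micro: -65/2; S2 reads c0=5 → after 1×micro: -2 ⇒ (c0=5, c1=-65/2, c2=-2)
macro 4: S0 reads c1=-65/2 → after 1×micro: -1; S1 reads c2=-2 → after 2×micro: -665/8; S2 reads c0=-1 → after 1×micro: -2 ⇒ (c0=-1, c1=-665/8, c2=-2)
macro 5: S0 reads c1=-665/8 → after 1×micro: -1; S1 reads c2=-2 → after 2×micro: -6305/32; S2 reads c0=-1 → after 1×micro: -2 ⇒ (c0=-1, c1=-6305/32, c2=-2)
macro 6: S0 reads c1=-6305/32 → after 1×micro: -1; S1 reads c2=-2 → after 2×micro: -58025/128; S2 reads c0=-1 → after 1×micro: -2 ⇒ (c0=-1, c1=-58025/128, c2=-2)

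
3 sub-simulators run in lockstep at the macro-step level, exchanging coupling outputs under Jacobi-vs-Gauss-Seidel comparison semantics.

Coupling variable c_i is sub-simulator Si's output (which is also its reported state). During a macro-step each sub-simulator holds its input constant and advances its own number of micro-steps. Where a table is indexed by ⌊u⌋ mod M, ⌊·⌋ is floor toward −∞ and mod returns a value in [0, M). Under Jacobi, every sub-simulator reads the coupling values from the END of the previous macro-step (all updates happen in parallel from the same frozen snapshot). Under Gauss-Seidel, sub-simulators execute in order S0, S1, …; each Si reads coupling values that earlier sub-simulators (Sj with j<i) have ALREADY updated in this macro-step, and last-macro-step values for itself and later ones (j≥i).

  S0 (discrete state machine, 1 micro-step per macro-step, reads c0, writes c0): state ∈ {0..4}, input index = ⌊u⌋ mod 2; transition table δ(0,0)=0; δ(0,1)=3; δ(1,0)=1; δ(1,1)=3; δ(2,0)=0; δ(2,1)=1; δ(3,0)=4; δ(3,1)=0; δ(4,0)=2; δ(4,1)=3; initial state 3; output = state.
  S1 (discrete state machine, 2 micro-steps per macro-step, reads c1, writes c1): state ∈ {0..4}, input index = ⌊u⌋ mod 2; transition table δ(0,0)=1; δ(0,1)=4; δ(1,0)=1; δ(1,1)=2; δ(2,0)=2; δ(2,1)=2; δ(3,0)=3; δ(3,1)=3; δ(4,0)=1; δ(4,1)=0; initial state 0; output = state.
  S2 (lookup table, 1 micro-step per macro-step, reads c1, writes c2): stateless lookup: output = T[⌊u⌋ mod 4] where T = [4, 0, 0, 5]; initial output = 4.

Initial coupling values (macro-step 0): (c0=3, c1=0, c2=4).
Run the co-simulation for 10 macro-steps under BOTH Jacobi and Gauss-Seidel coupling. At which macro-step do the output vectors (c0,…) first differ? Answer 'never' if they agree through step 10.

first divergence at macro-step: 1

[Jacobi] macro 1: S0 reads c0=3 → after 1×micro: 0; S1 reads c1=0 → after 2×micro: 1; S2 reads c1=0 → after 1×micro: 4 ⇒ (c0=0, c1=1, c2=4)
[Jacobi] macro 2: S0 reads c0=0 → after 1×micro: 0; S1 reads c1=1 → after 2×micro: 2; S2 reads c1=1 → after 1×micro: 0 ⇒ (c0=0, c1=2, c2=0)
[Jacobi] macro 3: S0 reads c0=0 → after 1×micro: 0; S1 reads c1=2 → after 2×micro: 2; S2 reads c1=2 → after 1×micro: 0 ⇒ (c0=0, c1=2, c2=0)
[Jacobi] macro 4: S0 reads c0=0 → after 1×micro: 0; S1 reads c1=2 → after 2×micro: 2; S2 reads c1=2 → after 1×micro: 0 ⇒ (c0=0, c1=2, c2=0)
[Jacobi] macro 5: S0 reads c0=0 → after 1×micro: 0; S1 reads c1=2 → after 2×micro: 2; S2 reads c1=2 → after 1×micro: 0 ⇒ (c0=0, c1=2, c2=0)
[Jacobi] macro 6: S0 reads c0=0 → after 1×micro: 0; S1 reads c1=2 → after 2×micro: 2; S2 reads c1=2 → after 1×micro: 0 ⇒ (c0=0, c1=2, c2=0)
[Jacobi] macro 7: S0 reads c0=0 → after 1×micro: 0; S1 reads c1=2 → after 2×micro: 2; S2 reads c1=2 → after 1×micro: 0 ⇒ (c0=0, c1=2, c2=0)
[Jacobi] macro 8: S0 reads c0=0 → after 1×micro: 0; S1 reads c1=2 → after 2×micro: 2; S2 reads c1=2 → after 1×micro: 0 ⇒ (c0=0, c1=2, c2=0)
[Jacobi] macro 9: S0 reads c0=0 → after 1×micro: 0; S1 reads c1=2 → after 2×micro: 2; S2 reads c1=2 → after 1×micro: 0 ⇒ (c0=0, c1=2, c2=0)
[Jacobi] macro 10: S0 reads c0=0 → after 1×micro: 0; S1 reads c1=2 → after 2×micro: 2; S2 reads c1=2 → after 1×micro: 0 ⇒ (c0=0, c1=2, c2=0)
[Gauss-Seidel] macro 1: S0 reads c0=3 → after 1×micro: 0; S1 reads c1=0 → after 2×micro: 1; S2 reads c1=1 → after 1×micro: 0 ⇒ (c0=0, c1=1, c2=0)
[Gauss-Seidel] macro 2: S0 reads c0=0 → after 1×micro: 0; S1 reads c1=1 → after 2×micro: 2; S2 reads c1=2 → after 1×micro: 0 ⇒ (c0=0, c1=2, c2=0)
[Gauss-Seidel] macro 3: S0 reads c0=0 → after 1×micro: 0; S1 reads c1=2 → after 2×micro: 2; S2 reads c1=2 → after 1×micro: 0 ⇒ (c0=0, c1=2, c2=0)
[Gauss-Seidel] macro 4: S0 reads c0=0 → after 1×micro: 0; S1 reads c1=2 → after 2×micro: 2; S2 reads c1=2 → after 1×micro: 0 ⇒ (c0=0, c1=2, c2=0)
[Gauss-Seidel] macro 5: S0 reads c0=0 → after 1×micro: 0; S1 reads c1=2 → after 2×micro: 2; S2 reads c1=2 → after 1×micro: 0 ⇒ (c0=0, c1=2, c2=0)
[Gauss-Seidel] macro 6: S0 reads c0=0 → after 1×micro: 0; S1 reads c1=2 → after 2×micro: 2; S2 reads c1=2 → after 1×micro: 0 ⇒ (c0=0, c1=2, c2=0)
[Gauss-Seidel] macro 7: S0 reads c0=0 → after 1×micro: 0; S1 reads c1=2 → after 2×micro: 2; S2 reads c1=2 → after 1×micro: 0 ⇒ (c0=0, c1=2, c2=0)
[Gauss-Seidel] macro 8: S0 reads c0=0 → after 1×micro: 0; S1 reads c1=2 → after 2×micro: 2; S2 reads c1=2 → after 1×micro: 0 ⇒ (c0=0, c1=2, c2=0)
[Gauss-Seidel] macro 9: S0 reads c0=0 → after 1×micro: 0; S1 reads c1=2 → after 2×micro: 2; S2 reads c1=2 → after 1×micro: 0 ⇒ (c0=0, c1=2, c2=0)
[Gauss-Seidel] macro 10: S0 reads c0=0 → after 1×micro: 0; S1 reads c1=2 → after 2×micro: 2; S2 reads c1=2 → after 1×micro: 0 ⇒ (c0=0, c1=2, c2=0)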